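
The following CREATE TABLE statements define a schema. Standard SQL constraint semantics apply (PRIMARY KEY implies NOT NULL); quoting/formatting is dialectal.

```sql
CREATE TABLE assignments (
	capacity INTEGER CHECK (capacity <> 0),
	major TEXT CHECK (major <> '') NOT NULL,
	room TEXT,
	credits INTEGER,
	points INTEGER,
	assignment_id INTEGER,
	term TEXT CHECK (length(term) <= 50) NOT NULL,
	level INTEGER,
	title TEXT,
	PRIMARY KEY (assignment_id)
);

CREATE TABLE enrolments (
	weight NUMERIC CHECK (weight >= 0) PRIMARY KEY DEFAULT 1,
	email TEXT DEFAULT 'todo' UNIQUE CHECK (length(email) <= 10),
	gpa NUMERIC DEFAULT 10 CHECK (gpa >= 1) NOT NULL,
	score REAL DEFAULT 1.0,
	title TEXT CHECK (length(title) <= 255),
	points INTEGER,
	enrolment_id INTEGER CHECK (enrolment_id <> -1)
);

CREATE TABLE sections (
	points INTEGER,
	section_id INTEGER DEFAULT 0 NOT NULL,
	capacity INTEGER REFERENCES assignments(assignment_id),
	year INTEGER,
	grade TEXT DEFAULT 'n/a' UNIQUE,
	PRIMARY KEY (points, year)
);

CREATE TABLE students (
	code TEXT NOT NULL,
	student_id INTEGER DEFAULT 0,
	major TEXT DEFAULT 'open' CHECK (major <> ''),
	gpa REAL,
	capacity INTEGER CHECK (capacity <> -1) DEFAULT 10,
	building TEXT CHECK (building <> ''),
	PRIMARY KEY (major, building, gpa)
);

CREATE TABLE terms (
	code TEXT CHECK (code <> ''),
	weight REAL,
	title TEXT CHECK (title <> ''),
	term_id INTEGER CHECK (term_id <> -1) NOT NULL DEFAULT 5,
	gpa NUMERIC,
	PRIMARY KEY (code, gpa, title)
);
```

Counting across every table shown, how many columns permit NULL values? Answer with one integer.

assignments: 6 nullable (capacity, room, credits, points, level, title — PK (assignment_id) and explicit NOT NULL columns excluded).
enrolments: 5 nullable (email, score, title, points, enrolment_id — PK (weight) and explicit NOT NULL columns excluded).
sections: 2 nullable (capacity, grade — PK (points, year) and explicit NOT NULL columns excluded).
students: 2 nullable (student_id, capacity — PK (major, building, gpa) and explicit NOT NULL columns excluded).
terms: 1 nullable (weight — PK (code, gpa, title) and explicit NOT NULL columns excluded).
Total: 6 + 5 + 2 + 2 + 1 = 16.

16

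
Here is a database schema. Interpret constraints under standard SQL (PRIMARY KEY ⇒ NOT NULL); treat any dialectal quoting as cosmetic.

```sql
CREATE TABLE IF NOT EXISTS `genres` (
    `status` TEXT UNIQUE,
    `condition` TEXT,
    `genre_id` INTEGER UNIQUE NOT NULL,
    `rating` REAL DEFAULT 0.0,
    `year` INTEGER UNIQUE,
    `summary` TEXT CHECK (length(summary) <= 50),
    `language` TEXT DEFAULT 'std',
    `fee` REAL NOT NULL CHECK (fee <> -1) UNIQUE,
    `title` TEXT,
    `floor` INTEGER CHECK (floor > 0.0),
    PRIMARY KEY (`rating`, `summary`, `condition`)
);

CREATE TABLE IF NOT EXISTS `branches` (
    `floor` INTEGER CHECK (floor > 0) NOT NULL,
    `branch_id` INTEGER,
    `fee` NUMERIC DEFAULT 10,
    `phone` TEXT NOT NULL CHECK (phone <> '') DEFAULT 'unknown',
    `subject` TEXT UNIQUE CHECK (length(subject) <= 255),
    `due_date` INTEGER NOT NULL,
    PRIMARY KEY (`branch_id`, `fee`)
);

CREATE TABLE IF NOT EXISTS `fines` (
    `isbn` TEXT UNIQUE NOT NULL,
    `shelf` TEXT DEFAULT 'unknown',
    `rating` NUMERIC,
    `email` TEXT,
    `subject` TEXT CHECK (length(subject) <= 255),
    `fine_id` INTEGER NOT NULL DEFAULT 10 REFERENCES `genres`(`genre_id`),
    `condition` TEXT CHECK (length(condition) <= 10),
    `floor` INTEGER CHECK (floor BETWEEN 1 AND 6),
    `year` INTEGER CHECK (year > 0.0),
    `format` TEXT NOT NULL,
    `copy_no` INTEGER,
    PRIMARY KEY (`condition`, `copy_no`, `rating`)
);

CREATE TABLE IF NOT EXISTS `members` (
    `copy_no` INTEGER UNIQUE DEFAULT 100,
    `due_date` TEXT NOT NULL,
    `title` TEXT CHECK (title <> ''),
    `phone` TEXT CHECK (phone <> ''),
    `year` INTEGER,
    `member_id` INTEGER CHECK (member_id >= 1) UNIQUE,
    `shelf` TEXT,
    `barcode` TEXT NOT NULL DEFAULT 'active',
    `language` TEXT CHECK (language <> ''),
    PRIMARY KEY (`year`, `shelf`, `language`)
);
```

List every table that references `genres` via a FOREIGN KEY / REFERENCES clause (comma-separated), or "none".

- fines.fine_id references genres(genre_id).

fines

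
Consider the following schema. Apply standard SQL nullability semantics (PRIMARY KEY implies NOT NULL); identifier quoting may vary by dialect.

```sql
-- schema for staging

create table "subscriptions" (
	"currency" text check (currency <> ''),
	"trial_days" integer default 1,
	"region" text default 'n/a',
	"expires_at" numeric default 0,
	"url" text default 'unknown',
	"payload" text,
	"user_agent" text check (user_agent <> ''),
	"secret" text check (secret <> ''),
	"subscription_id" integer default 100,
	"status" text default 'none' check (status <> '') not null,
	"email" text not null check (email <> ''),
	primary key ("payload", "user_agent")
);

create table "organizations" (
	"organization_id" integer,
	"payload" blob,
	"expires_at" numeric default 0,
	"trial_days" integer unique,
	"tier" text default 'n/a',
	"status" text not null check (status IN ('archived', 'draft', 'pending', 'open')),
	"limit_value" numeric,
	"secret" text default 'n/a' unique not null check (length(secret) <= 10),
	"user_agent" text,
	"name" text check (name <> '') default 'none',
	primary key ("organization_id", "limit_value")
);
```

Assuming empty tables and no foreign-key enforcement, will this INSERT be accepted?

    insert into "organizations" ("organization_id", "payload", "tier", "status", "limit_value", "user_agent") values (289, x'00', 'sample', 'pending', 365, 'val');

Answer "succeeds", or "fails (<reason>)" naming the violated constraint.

NOT NULL columns: limit_value is supplied; organization_id is supplied; secret defaults to 'n/a'; status is supplied.
CHECK constraints: 'pending' satisfies (status IN ('archived', 'draft', 'pending', 'open')).
No constraint is violated.

succeeds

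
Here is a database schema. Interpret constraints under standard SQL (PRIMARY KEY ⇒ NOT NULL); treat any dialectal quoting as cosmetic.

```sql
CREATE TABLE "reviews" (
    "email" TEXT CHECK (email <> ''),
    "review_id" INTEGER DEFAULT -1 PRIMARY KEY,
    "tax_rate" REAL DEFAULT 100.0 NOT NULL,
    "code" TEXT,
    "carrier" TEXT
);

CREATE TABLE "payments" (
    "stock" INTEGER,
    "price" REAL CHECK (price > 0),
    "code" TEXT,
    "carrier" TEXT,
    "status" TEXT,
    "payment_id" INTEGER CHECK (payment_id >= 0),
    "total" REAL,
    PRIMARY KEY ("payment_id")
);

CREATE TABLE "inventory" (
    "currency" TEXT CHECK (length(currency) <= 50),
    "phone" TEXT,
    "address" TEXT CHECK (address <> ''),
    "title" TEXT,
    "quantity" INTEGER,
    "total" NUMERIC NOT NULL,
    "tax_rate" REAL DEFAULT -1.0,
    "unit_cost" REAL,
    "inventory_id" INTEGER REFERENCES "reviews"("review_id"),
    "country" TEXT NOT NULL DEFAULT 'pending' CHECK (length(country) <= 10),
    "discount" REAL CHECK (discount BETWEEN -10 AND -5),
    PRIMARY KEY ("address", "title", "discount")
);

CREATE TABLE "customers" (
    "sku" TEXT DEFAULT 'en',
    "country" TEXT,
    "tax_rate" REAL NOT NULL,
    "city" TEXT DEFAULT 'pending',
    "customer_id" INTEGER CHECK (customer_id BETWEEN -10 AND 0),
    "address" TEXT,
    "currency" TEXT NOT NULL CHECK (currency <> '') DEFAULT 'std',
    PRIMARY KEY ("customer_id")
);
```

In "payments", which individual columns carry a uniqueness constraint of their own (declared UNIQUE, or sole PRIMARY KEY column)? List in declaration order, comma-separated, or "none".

- stock: no UNIQUE or single-column PK constraint.
- price: no UNIQUE or single-column PK constraint.
- code: no UNIQUE or single-column PK constraint.
- carrier: no UNIQUE or single-column PK constraint.
- status: no UNIQUE or single-column PK constraint.
- payment_id: single-column PRIMARY KEY → unique.
- total: no UNIQUE or single-column PK constraint.

payment_id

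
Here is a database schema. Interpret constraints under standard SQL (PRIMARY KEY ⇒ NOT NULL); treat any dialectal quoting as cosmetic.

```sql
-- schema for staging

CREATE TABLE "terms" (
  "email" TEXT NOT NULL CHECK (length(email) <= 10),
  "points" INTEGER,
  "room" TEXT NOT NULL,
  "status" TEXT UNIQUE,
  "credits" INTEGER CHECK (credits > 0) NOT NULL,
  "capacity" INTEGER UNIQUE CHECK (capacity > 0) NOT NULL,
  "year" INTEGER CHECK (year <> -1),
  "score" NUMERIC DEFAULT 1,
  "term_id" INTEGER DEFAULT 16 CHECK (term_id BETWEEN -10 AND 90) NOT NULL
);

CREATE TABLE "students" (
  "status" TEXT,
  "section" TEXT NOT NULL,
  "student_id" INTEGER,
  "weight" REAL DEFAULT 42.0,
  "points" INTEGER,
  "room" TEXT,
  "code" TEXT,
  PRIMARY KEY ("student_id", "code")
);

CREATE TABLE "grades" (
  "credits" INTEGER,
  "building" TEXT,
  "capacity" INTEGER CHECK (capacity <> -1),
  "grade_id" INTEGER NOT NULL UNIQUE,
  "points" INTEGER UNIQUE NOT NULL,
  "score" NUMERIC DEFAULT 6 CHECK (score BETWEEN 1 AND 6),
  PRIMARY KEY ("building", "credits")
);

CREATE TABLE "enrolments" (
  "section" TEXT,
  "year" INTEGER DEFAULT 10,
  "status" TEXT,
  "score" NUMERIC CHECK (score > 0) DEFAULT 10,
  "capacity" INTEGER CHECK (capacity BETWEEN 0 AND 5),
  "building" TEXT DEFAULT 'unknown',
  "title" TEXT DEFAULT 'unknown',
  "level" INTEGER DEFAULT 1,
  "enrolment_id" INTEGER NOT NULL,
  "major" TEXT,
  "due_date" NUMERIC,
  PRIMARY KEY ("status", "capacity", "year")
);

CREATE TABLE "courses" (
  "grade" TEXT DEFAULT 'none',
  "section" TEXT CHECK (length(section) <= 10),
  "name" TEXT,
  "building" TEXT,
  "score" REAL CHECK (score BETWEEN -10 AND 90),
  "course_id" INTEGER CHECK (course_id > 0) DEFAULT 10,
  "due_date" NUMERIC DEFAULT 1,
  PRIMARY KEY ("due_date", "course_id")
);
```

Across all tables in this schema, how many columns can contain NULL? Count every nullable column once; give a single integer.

terms: 4 nullable (points, status, year, score — PK none and explicit NOT NULL columns excluded).
students: 4 nullable (status, weight, points, room — PK (student_id, code) and explicit NOT NULL columns excluded).
grades: 2 nullable (capacity, score — PK (building, credits) and explicit NOT NULL columns excluded).
enrolments: 7 nullable (section, score, building, title, level, major, due_date — PK (status, capacity, year) and explicit NOT NULL columns excluded).
courses: 5 nullable (grade, section, name, building, score — PK (due_date, course_id) and explicit NOT NULL columns excluded).
Total: 4 + 4 + 2 + 7 + 5 = 22.

22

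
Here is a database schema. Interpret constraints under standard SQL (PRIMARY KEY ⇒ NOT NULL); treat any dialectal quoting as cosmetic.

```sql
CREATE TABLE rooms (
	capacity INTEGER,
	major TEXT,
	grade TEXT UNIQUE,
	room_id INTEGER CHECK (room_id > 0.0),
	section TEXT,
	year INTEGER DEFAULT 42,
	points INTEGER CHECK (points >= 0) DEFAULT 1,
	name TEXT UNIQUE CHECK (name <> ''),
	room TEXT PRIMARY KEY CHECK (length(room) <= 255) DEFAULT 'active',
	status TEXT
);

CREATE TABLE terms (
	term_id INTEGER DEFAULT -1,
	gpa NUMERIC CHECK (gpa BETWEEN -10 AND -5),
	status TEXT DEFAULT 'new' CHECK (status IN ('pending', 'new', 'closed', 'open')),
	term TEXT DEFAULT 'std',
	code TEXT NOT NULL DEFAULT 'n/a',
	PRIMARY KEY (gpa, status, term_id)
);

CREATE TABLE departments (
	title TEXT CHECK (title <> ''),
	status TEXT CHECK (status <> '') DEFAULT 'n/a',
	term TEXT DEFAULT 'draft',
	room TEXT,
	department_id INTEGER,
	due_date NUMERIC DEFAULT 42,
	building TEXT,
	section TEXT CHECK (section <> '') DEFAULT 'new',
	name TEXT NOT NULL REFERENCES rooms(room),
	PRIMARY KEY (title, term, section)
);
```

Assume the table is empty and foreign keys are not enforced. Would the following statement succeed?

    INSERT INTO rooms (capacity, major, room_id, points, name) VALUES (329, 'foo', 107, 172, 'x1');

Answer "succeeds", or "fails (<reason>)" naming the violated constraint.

NOT NULL columns: room defaults to 'active'.
CHECK constraints: 107 satisfies (room_id > 0.0); 172 satisfies (points >= 0); 'x1' satisfies (name <> '').
No constraint is violated.

succeeds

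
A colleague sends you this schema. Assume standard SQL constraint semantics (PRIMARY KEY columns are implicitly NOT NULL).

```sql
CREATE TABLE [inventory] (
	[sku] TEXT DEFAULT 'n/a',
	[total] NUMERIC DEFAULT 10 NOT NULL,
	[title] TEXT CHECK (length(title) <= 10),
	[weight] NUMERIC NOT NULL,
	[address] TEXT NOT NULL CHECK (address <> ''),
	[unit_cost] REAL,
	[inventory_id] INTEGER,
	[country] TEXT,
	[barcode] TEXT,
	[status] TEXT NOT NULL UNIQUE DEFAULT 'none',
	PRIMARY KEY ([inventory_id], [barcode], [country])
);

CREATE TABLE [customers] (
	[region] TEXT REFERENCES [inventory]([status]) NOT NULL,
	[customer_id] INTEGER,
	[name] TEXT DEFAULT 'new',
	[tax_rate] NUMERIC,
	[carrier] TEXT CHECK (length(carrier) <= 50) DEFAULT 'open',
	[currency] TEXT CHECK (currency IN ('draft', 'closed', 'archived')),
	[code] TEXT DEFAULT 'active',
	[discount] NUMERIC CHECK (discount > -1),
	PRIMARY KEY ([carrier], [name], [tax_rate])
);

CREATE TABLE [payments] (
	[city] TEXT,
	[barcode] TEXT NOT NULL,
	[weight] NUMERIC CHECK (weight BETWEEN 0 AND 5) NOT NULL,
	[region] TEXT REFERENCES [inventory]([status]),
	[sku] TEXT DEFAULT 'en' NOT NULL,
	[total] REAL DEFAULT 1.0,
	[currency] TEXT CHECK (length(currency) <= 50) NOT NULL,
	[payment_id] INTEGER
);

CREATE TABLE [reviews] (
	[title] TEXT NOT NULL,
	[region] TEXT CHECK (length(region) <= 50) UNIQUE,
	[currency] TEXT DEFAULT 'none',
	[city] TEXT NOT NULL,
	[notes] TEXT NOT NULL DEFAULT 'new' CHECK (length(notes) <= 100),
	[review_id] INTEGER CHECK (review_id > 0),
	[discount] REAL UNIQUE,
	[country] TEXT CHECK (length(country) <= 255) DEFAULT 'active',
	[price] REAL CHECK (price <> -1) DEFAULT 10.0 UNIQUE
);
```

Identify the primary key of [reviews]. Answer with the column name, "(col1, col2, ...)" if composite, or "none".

No column is declared PRIMARY KEY inline, and there is no table-level PRIMARY KEY clause in reviews.

none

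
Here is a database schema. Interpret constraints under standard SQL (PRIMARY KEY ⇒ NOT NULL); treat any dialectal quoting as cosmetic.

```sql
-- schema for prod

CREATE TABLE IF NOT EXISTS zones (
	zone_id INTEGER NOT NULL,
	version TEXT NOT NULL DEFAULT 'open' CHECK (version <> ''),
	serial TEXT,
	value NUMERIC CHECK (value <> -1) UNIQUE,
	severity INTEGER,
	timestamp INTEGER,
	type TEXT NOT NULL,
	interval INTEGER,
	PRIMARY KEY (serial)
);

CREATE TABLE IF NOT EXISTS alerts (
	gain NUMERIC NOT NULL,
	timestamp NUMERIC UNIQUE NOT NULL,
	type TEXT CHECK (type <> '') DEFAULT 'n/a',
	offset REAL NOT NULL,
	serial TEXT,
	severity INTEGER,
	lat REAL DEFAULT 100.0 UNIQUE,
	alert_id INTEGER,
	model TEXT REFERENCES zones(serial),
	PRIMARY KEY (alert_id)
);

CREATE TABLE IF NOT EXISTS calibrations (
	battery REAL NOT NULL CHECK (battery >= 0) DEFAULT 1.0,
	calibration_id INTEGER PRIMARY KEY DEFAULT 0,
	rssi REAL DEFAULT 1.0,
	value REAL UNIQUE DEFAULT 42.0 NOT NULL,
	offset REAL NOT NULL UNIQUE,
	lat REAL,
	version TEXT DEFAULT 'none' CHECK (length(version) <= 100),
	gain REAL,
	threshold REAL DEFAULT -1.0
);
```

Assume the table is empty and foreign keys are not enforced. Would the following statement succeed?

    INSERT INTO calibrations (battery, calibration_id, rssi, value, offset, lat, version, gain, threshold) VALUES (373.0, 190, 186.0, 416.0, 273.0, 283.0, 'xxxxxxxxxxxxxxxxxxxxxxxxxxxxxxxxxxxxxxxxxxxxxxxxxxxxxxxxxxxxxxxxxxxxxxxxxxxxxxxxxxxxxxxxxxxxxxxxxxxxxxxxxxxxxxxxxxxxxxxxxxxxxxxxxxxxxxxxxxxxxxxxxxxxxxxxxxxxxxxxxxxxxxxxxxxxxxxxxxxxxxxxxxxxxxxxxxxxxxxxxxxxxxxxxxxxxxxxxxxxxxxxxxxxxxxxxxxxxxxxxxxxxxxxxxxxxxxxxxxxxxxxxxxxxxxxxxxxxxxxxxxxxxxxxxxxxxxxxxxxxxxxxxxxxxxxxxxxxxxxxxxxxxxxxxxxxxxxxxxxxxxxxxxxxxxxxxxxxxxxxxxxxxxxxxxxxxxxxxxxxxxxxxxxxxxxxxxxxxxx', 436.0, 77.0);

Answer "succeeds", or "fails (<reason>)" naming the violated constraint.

fails (CHECK on version)

The value 'xxxxxxxxxxxxxxxxxxxxxxxxxxxxxxxxxxxxxxxxxxxxxxxxxxxxxxxxxxxxxxxxxxxxxxxxxxxxxxxxxxxxxxxxxxxxxxxxxxxxxxxxxxxxxxxxxxxxxxxxxxxxxxxxxxxxxxxxxxxxxxxxxxxxxxxxxxxxxxxxxxxxxxxxxxxxxxxxxxxxxxxxxxxxxxxxxxxxxxxxxxxxxxxxxxxxxxxxxxxxxxxxxxxxxxxxxxxxxxxxxxxxxxxxxxxxxxxxxxxxxxxxxxxxxxxxxxxxxxxxxxxxxxxxxxxxxxxxxxxxxxxxxxxxxxxxxxxxxxxxxxxxxxxxxxxxxxxxxxxxxxxxxxxxxxxxxxxxxxxxxxxxxxxxxxxxxxxxxxxxxxxxxxxxxxxxxxxxxxxx' for version violates CHECK (length(version) <= 100).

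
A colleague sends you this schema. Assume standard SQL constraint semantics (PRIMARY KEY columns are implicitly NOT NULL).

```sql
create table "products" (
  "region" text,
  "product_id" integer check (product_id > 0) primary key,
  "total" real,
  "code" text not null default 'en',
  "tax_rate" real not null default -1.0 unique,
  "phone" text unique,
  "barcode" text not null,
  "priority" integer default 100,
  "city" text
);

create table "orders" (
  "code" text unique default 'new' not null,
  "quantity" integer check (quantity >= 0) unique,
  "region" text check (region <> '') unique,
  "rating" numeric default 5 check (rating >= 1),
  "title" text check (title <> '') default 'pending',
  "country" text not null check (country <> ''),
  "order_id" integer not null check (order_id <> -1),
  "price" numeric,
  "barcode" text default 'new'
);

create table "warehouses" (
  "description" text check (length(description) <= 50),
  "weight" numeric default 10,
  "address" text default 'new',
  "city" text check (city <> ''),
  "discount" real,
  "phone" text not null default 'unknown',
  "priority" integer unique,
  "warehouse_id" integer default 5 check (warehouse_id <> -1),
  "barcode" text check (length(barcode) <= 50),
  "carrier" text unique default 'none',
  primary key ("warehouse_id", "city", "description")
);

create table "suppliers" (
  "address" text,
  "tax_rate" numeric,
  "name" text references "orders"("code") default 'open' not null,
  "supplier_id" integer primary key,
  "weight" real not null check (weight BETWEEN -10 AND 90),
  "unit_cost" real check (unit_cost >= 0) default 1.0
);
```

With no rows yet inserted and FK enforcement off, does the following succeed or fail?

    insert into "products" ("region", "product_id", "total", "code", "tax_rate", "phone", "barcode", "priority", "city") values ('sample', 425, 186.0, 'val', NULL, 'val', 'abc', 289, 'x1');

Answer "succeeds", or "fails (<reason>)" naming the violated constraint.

fails (NOT NULL on tax_rate)

tax_rate is explicitly set to NULL, but tax_rate is declared NOT NULL.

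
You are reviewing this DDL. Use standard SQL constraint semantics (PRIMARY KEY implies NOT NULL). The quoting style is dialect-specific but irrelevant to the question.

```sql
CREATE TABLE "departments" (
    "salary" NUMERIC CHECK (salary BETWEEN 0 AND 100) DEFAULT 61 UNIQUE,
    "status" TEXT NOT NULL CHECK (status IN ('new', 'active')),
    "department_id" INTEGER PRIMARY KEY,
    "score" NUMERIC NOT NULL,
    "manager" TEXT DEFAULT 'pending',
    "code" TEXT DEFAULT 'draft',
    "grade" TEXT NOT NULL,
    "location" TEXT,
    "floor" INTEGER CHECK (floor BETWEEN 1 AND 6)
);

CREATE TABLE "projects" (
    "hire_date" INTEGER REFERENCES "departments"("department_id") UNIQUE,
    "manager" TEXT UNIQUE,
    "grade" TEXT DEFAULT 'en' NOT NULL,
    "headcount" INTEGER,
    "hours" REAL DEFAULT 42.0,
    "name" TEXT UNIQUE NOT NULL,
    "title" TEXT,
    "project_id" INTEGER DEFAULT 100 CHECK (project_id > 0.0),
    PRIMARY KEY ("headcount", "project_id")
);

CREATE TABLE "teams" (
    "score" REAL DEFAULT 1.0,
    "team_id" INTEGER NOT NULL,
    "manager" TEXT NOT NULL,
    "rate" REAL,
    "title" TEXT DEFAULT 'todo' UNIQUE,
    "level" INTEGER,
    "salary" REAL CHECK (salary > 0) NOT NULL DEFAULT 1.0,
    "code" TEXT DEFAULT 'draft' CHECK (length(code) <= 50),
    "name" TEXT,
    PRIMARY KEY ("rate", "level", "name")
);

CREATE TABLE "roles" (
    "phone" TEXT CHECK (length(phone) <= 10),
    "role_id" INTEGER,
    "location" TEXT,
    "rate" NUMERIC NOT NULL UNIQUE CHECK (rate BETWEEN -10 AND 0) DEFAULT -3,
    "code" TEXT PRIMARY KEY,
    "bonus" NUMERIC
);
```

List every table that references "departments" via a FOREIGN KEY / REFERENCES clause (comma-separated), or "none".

- projects.hire_date references departments(department_id).

projects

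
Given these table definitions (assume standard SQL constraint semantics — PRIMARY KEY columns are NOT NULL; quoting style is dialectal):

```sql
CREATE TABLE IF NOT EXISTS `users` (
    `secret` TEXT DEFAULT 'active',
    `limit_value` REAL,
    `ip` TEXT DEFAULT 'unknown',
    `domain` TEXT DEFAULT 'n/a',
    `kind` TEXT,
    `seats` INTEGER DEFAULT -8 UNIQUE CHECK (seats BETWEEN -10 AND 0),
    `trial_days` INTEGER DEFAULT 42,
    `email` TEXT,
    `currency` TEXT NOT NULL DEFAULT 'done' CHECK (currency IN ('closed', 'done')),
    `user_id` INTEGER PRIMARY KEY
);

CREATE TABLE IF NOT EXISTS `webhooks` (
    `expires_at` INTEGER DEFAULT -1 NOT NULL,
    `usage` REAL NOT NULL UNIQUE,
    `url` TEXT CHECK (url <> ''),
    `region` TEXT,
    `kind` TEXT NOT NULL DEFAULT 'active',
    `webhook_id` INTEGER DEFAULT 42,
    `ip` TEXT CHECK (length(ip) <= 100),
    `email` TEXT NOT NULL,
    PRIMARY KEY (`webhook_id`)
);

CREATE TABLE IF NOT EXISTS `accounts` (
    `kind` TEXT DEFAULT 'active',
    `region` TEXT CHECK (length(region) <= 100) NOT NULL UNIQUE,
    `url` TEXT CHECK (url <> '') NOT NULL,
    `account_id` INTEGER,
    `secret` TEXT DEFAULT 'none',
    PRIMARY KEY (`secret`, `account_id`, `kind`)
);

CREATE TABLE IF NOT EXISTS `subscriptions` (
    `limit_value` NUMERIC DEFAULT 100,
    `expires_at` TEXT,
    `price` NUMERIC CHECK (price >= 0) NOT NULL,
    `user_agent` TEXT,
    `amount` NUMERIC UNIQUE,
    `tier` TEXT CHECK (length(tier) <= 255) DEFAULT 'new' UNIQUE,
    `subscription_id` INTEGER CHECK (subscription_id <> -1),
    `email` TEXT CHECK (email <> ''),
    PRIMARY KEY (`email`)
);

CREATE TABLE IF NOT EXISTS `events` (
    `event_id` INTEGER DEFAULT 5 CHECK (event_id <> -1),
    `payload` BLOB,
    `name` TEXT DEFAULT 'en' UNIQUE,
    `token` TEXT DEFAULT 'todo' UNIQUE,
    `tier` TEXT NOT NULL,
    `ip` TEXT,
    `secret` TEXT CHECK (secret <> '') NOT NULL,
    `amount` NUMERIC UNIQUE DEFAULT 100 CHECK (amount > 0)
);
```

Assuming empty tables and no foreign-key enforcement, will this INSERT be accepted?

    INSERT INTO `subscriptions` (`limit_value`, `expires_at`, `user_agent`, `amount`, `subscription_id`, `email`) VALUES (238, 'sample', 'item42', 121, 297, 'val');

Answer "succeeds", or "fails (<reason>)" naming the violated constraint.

price is omitted from the column list and has no DEFAULT, so it would receive NULL.
But price is declared NOT NULL.

fails (NOT NULL on price)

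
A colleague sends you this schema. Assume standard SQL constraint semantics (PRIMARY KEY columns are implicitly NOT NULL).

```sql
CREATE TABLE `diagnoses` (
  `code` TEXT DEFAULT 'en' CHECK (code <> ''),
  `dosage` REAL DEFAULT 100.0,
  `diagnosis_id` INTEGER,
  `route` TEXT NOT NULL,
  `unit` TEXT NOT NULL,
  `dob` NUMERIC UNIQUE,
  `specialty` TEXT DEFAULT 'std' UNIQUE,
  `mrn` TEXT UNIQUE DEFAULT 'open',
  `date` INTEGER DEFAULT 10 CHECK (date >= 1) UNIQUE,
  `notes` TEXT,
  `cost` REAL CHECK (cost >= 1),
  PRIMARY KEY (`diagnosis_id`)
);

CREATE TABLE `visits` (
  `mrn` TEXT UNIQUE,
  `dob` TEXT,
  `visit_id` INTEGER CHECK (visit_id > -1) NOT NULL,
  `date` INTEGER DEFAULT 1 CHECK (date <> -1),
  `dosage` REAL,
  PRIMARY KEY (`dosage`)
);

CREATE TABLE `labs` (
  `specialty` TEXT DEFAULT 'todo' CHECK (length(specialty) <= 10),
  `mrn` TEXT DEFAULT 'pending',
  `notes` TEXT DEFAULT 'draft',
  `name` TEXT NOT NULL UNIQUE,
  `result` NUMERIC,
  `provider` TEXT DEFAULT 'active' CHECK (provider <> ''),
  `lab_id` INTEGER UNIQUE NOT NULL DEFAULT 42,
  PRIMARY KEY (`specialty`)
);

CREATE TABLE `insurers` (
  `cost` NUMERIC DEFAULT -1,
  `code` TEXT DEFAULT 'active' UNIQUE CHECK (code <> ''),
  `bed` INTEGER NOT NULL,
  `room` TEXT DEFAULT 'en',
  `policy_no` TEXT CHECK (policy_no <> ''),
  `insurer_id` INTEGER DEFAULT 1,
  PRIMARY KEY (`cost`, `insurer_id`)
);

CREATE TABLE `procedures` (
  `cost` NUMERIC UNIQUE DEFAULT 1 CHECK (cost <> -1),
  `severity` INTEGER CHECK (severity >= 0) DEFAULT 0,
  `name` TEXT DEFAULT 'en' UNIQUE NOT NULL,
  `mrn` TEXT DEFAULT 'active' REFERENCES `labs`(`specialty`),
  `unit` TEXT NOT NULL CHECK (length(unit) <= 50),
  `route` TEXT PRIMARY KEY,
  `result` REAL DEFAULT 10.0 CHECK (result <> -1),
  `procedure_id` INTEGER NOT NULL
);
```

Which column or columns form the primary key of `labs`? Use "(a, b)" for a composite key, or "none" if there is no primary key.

specialty is declared PRIMARY KEY as a table-level PRIMARY KEY clause.

specialty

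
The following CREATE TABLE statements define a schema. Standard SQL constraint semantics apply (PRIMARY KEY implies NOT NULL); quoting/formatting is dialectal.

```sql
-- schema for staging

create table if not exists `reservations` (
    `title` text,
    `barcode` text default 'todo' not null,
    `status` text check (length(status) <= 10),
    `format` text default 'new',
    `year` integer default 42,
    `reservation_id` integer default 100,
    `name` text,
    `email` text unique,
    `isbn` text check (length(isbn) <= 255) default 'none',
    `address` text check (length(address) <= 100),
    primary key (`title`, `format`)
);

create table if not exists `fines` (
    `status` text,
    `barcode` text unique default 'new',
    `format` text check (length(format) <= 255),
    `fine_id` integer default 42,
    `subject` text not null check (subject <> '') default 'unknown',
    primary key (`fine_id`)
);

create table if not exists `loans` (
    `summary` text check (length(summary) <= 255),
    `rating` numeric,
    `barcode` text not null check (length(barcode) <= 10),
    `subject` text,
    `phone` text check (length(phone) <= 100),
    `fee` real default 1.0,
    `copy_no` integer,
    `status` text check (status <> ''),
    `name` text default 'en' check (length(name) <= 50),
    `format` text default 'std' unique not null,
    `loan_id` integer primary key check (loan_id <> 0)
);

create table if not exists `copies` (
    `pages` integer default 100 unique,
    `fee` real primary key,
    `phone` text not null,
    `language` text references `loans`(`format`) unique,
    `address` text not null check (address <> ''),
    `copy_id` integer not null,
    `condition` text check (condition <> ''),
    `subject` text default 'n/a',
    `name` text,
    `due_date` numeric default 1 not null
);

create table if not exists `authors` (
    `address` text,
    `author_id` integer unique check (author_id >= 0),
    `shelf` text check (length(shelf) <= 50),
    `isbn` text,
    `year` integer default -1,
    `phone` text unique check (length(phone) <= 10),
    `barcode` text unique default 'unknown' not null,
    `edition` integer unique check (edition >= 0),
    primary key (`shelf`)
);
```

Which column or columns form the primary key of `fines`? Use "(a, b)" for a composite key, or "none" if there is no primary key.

fine_id is declared PRIMARY KEY as a table-level PRIMARY KEY clause.

fine_id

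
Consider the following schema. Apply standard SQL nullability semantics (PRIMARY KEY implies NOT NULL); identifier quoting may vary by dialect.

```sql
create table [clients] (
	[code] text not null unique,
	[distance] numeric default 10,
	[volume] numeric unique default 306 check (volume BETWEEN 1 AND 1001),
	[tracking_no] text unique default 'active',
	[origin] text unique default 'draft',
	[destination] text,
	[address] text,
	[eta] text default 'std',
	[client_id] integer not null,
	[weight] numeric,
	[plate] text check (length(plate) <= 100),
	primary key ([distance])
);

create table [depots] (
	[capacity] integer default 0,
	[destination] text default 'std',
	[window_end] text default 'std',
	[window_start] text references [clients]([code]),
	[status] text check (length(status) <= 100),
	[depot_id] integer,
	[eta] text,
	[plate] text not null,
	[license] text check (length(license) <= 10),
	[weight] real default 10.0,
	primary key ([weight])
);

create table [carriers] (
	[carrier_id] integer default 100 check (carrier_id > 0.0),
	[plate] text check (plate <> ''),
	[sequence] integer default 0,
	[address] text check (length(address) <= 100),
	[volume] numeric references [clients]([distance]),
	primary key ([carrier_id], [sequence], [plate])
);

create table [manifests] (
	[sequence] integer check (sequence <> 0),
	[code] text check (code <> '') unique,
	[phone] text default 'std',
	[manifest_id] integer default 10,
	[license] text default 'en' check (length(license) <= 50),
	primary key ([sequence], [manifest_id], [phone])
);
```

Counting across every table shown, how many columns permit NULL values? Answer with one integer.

20

clients: 8 nullable (volume, tracking_no, origin, destination, address, eta, weight, plate — PK (distance) and explicit NOT NULL columns excluded).
depots: 8 nullable (capacity, destination, window_end, window_start, status, depot_id, eta, license — PK (weight) and explicit NOT NULL columns excluded).
carriers: 2 nullable (address, volume — PK (carrier_id, sequence, plate) and explicit NOT NULL columns excluded).
manifests: 2 nullable (code, license — PK (sequence, manifest_id, phone) and explicit NOT NULL columns excluded).
Total: 8 + 8 + 2 + 2 = 20.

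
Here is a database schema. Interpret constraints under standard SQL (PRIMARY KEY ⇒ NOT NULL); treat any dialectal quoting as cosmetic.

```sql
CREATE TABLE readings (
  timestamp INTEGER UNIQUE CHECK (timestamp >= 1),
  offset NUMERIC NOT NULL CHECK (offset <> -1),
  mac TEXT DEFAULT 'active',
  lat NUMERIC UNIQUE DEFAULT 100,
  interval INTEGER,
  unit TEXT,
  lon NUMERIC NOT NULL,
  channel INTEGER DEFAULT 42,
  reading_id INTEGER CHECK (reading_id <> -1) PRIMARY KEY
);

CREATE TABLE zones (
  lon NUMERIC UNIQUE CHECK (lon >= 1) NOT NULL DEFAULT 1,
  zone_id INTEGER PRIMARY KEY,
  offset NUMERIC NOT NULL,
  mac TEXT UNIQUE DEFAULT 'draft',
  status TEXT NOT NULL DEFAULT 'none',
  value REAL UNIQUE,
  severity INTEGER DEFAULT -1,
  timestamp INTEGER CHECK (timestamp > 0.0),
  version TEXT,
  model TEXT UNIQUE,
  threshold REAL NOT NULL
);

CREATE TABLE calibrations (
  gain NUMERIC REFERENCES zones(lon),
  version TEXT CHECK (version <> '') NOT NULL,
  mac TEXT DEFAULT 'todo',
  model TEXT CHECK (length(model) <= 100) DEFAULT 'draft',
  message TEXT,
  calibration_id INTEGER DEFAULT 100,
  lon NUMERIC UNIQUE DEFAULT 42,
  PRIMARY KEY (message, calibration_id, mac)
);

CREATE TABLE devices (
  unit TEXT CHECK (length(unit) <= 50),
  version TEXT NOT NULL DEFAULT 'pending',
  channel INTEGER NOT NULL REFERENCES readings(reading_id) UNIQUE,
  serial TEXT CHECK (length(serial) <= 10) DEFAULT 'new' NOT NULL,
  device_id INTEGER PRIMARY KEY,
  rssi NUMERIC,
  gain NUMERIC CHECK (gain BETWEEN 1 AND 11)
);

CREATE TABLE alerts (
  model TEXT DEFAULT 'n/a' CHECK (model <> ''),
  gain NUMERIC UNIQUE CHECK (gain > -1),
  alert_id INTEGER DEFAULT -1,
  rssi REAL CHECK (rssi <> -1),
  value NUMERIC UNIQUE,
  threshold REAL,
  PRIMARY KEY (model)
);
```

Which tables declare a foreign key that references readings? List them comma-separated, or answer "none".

devices

- devices.channel references readings(reading_id).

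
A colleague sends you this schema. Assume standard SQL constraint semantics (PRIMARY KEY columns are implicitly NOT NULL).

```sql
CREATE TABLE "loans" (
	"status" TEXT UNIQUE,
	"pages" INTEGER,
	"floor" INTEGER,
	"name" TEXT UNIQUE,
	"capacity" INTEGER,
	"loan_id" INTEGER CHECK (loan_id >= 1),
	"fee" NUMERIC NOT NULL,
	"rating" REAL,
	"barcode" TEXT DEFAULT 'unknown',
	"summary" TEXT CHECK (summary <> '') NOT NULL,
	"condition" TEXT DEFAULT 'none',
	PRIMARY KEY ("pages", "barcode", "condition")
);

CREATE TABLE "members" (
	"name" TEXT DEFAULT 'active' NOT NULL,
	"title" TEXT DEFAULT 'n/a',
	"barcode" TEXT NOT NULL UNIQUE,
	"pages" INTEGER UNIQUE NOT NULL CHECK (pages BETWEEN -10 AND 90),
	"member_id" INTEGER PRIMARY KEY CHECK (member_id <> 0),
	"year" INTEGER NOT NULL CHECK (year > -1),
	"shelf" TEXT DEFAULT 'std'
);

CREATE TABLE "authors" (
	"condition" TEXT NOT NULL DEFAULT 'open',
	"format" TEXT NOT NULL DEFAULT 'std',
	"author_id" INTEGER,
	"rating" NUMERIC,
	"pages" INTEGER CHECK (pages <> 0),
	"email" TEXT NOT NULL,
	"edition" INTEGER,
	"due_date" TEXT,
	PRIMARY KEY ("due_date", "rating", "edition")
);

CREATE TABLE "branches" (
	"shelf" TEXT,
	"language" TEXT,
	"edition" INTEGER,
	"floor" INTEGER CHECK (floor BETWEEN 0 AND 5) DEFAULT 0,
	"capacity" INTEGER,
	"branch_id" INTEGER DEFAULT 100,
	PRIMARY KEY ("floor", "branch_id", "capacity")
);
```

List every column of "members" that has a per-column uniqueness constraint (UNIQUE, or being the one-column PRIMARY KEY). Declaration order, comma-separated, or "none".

barcode, pages, member_id

- name: no UNIQUE or single-column PK constraint.
- title: no UNIQUE or single-column PK constraint.
- barcode: declared UNIQUE → unique.
- pages: declared UNIQUE → unique.
- member_id: single-column PRIMARY KEY → unique.
- year: no UNIQUE or single-column PK constraint.
- shelf: no UNIQUE or single-column PK constraint.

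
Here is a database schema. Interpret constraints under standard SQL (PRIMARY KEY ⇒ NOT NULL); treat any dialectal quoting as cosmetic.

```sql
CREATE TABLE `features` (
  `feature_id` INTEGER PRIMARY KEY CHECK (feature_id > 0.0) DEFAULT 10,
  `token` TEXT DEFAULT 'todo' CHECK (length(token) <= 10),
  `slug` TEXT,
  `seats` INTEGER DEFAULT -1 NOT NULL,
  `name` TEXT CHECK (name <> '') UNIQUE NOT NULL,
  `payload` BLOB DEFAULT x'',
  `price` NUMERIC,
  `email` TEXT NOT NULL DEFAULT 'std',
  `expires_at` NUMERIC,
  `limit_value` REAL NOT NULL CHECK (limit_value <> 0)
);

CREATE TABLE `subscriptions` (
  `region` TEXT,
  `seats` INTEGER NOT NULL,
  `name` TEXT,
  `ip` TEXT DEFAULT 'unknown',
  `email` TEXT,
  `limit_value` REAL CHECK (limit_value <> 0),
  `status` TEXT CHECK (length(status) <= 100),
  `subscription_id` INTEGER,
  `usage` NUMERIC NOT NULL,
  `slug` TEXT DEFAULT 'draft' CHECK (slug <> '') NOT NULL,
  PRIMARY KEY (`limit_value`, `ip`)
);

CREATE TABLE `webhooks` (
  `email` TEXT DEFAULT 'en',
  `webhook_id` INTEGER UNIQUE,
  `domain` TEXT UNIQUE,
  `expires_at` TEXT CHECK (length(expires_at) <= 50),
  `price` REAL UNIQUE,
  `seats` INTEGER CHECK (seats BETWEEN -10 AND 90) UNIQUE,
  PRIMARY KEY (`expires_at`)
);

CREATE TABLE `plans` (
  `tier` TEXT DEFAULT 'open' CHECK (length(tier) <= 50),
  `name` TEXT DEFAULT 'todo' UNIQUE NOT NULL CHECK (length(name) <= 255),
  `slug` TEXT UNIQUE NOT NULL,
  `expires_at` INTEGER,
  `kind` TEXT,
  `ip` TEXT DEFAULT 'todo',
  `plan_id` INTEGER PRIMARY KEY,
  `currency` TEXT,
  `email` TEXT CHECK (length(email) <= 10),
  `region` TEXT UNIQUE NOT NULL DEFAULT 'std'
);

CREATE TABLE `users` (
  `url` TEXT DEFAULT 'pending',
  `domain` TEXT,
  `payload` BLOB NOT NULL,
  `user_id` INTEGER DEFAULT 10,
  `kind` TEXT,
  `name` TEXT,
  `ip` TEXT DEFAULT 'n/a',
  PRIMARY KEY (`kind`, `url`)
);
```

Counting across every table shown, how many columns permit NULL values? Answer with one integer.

features: 5 nullable (token, slug, payload, price, expires_at — PK (feature_id) and explicit NOT NULL columns excluded).
subscriptions: 5 nullable (region, name, email, status, subscription_id — PK (limit_value, ip) and explicit NOT NULL columns excluded).
webhooks: 5 nullable (email, webhook_id, domain, price, seats — PK (expires_at) and explicit NOT NULL columns excluded).
plans: 6 nullable (tier, expires_at, kind, ip, currency, email — PK (plan_id) and explicit NOT NULL columns excluded).
users: 4 nullable (domain, user_id, name, ip — PK (kind, url) and explicit NOT NULL columns excluded).
Total: 5 + 5 + 5 + 6 + 4 = 25.

25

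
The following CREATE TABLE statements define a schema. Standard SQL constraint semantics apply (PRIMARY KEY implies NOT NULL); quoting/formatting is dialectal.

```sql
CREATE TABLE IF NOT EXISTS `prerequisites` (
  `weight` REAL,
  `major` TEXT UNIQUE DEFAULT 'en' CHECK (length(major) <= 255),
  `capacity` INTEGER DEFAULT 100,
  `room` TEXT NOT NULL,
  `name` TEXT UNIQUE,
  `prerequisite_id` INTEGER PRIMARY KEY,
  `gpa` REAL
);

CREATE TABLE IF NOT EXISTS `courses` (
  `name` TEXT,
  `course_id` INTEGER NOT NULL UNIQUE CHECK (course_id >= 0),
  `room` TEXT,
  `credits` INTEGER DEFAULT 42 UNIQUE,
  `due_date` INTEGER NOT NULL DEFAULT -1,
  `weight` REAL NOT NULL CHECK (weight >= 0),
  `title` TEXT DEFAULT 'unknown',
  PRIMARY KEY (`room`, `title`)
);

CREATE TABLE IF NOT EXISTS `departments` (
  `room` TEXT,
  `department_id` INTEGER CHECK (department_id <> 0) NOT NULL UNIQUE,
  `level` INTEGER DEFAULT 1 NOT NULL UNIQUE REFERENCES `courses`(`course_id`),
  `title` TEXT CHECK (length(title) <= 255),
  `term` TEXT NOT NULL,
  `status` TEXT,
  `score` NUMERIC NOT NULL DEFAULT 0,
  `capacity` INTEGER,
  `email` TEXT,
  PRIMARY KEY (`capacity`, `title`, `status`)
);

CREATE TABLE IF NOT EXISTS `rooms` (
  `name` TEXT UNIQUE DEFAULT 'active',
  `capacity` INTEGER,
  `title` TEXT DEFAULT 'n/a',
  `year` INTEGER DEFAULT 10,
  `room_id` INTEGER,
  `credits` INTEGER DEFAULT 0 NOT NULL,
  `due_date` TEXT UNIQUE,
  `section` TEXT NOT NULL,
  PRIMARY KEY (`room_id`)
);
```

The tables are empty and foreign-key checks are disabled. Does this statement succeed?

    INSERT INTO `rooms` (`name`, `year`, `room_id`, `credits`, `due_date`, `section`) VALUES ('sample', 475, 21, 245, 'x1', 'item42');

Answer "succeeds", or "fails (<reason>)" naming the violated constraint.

NOT NULL columns: credits is supplied; room_id is supplied; section is supplied.
No constraint is violated.

succeeds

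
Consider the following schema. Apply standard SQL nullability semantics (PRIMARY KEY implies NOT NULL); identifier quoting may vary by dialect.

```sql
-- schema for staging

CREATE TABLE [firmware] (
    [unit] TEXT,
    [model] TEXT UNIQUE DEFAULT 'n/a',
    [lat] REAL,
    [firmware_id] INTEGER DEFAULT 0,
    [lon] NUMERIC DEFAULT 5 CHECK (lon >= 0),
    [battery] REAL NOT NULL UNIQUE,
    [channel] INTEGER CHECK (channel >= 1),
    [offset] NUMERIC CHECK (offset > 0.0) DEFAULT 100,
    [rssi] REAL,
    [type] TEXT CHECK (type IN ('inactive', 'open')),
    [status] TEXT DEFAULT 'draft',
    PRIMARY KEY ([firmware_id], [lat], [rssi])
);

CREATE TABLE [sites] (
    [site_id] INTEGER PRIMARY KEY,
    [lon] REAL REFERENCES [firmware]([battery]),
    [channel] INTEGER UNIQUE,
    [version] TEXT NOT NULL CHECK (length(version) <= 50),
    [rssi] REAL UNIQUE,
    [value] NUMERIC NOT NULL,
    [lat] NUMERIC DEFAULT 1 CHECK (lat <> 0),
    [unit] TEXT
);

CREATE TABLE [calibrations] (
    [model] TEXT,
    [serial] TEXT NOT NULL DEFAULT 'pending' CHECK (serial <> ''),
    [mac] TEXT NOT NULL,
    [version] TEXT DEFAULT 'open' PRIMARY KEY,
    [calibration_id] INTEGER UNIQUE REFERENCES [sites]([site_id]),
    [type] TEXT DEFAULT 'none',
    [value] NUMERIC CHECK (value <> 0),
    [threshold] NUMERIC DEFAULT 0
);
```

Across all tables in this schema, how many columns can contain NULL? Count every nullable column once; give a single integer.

firmware: 7 nullable (unit, model, lon, channel, offset, type, status — PK (firmware_id, lat, rssi) and explicit NOT NULL columns excluded).
sites: 5 nullable (lon, channel, rssi, lat, unit — PK (site_id) and explicit NOT NULL columns excluded).
calibrations: 5 nullable (model, calibration_id, type, value, threshold — PK (version) and explicit NOT NULL columns excluded).
Total: 7 + 5 + 5 = 17.

17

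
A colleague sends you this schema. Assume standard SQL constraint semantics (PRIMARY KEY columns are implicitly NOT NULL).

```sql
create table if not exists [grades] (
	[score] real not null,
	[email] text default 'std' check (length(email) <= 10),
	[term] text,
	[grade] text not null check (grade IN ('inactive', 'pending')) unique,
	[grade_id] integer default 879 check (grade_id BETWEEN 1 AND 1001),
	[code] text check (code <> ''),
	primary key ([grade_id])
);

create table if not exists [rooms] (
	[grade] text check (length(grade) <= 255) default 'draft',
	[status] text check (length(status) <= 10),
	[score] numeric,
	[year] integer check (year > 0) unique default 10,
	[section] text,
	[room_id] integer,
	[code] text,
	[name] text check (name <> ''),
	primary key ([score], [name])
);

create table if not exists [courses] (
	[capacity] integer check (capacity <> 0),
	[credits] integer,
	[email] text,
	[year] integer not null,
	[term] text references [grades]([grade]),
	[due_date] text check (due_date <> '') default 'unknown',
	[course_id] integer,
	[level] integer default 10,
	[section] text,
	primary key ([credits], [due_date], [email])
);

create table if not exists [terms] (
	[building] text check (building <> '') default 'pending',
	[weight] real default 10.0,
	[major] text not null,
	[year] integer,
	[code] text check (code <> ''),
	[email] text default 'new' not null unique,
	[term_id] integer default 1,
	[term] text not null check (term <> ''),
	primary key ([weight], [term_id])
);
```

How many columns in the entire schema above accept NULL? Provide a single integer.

grades: 3 nullable (email, term, code — PK (grade_id) and explicit NOT NULL columns excluded).
rooms: 6 nullable (grade, status, year, section, room_id, code — PK (score, name) and explicit NOT NULL columns excluded).
courses: 5 nullable (capacity, term, course_id, level, section — PK (credits, due_date, email) and explicit NOT NULL columns excluded).
terms: 3 nullable (building, year, code — PK (weight, term_id) and explicit NOT NULL columns excluded).
Total: 3 + 6 + 5 + 3 = 17.

17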